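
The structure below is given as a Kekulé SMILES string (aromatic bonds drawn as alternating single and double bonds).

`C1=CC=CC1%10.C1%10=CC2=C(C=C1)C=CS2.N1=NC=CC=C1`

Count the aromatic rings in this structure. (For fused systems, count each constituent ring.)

3

The SMILES encodes a five-membered carbon ring with two conjugated C=C double bonds and one sp³ carbon; a six-membered carbon ring with three alternating C=C double bonds, fused to a five-membered ring containing one sulfur and two C=C double bonds; a six-membered ring with two adjacent nitrogens and three alternating double bonds.
The 5-membered ring has one sp³ carbon, so it is not fully conjugated — not aromatic (cyclopentadiene).
The fused 6/5-membered bicyclic (with one sulfur) is a single π system with 9 sp² atoms and 10 π electrons from ring double bonds plus a heteroatom lone pair. 10 = 4(2)+2, so the system is aromatic and both rings count as aromatic (benzothiophene).
The 6-membered ring with two nitrogens (1,2) is fully conjugated (every ring atom contributes a p orbital); 3 ring double bonds give 6 π electrons. That satisfies 4n+2 with n=1, so it is aromatic (pyridazine).
3 of the 4 rings are aromatic. Total: 3.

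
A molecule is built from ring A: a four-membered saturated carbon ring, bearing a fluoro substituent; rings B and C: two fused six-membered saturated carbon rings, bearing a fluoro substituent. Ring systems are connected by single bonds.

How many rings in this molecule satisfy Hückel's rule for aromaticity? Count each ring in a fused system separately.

Ring A has only sp³ atoms, so it is not fully conjugated — not aromatic (cyclobutane).
Ring B has only sp³ atoms, so it is not fully conjugated — not aromatic (cyclohexane ring).
Ring C has only sp³ atoms, so it is not fully conjugated — not aromatic (cyclohexane ring).
No ring is aromatic. Total: 0.

0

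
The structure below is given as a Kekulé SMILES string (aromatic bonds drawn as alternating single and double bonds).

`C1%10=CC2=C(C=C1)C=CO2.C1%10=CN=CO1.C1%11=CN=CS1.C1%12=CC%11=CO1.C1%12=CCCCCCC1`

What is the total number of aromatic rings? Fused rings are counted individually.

5

The SMILES encodes a six-membered carbon ring with three alternating C=C double bonds, fused to a five-membered ring containing one oxygen and two C=C double bonds; a five-membered ring with an oxygen at position 1 and a nitrogen at position 3 (in a C=N bond), with two double bonds; a five-membered ring with a sulfur at position 1 and a nitrogen at position 3 (in a C=N bond), with two double bonds; a five-membered ring of four carbons and one oxygen, with two C=C double bonds; an eight-membered carbon ring with one C=C double bond.
The fused 6/5-membered bicyclic (with one oxygen) is a single π system with 9 sp² atoms and 10 π electrons from ring double bonds plus a heteroatom lone pair. 10 = 4(2)+2, so the system is aromatic and both rings count as aromatic (benzofuran).
The 5-membered ring with one oxygen and one =N– is planar and fully conjugated; 2 ring double bonds (4 π electrons) plus a heteroatom lone pair (2) give 6 π electrons. That satisfies 4n+2 with n=1, so it is aromatic (oxazole).
The 5-membered ring with one sulfur and one =N– is fully conjugated (every ring atom contributes a p orbital); 2 ring double bonds (4 π electrons) plus a heteroatom lone pair (2) give 6 π electrons. 6 = 4(1)+2, so it is aromatic (thiazole).
The 5-membered ring with one oxygen is planar and fully conjugated; 2 ring double bonds (4 π electrons) plus a heteroatom lone pair (2) give 6 π electrons. Since 6 = 4n+2 (n=1), it is aromatic (furan).
The 8-membered ring has six sp³ carbons, so it is not fully conjugated — not aromatic (cyclooctene).
5 of the 6 rings are aromatic. Total: 5.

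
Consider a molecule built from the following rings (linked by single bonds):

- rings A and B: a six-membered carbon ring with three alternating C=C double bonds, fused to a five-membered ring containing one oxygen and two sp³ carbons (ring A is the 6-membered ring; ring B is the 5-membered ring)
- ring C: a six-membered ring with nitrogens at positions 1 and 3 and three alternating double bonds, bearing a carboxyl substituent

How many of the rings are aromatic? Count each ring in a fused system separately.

2

Ring A has a continuous p-orbital overlap around the ring; 3 ring double bonds give 6 π electrons. That satisfies 4n+2 with n=1, so ring A is aromatic (benzene ring).
Ring B has two sp³ carbons, so it is not fully conjugated — not aromatic (oxolane ring).
Ring C is fully conjugated (every ring atom contributes a p orbital); 3 ring double bonds give 6 π electrons. That satisfies 4n+2 with n=1, so ring C is aromatic (pyrimidine).
Aromatic: A, C. Total: 2.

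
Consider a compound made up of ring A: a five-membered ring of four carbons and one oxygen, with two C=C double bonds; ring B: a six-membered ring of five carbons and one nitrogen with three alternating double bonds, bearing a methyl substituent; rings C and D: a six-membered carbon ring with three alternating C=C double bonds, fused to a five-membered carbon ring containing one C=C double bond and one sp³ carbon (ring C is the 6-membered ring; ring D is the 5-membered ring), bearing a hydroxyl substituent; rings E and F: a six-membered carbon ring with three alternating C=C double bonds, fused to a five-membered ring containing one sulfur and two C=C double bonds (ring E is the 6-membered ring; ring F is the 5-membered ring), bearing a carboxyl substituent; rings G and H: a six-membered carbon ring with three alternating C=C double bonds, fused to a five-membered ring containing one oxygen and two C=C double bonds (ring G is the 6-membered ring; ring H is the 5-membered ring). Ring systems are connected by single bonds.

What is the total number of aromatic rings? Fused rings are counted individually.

7

Ring A is fully conjugated (every ring atom contributes a p orbital); 2 ring double bonds (4 π electrons) plus a heteroatom lone pair (2) give 6 π electrons. 6 = 4(1)+2, so ring A is aromatic (furan).
Ring B has a continuous p-orbital overlap around the ring; 3 ring double bonds give 6 π electrons. Since 6 = 4n+2 (n=1), ring B is aromatic (pyridine).
Ring C is planar and fully conjugated; 3 ring double bonds give 6 π electrons. That satisfies 4n+2 with n=1, so ring C is aromatic (benzene ring).
Ring D has one sp³ carbon, so it is not fully conjugated — not aromatic (cyclopentene ring).
Rings E and F form a fused bicyclic system (with one sulfur) with 9 sp² atoms and 10 π electrons from ring double bonds plus a heteroatom lone pair. 10 = 4(2)+2, so the system is aromatic and both rings count as aromatic (benzothiophene).
Rings G and H form a fused bicyclic system (with one oxygen) with 9 sp² atoms and 10 π electrons from ring double bonds plus a heteroatom lone pair. 10 = 4(2)+2, so the system is aromatic and both rings count as aromatic (benzofuran).
Aromatic: A, B, C, E, F, G, H. Total: 7.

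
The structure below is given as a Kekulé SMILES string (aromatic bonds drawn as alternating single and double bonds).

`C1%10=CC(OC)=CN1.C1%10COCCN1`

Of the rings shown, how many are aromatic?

The SMILES encodes a five-membered ring of four carbons and one nitrogen bearing a hydrogen, with two C=C double bonds; a six-membered saturated ring with an oxygen and an N–H nitrogen at positions 1 and 4.
The 5-membered ring with one N–H has a continuous p-orbital overlap around the ring; 2 ring double bonds (4 π electrons) plus a heteroatom lone pair (2) give 6 π electrons. Since 6 = 4n+2 (n=1), it is aromatic (pyrrole).
The 6-membered ring with one oxygen and one N–H (1,4) has only sp³ atoms, so it is not fully conjugated — not aromatic (morpholine).
1 of the 2 rings is aromatic. Total: 1.

1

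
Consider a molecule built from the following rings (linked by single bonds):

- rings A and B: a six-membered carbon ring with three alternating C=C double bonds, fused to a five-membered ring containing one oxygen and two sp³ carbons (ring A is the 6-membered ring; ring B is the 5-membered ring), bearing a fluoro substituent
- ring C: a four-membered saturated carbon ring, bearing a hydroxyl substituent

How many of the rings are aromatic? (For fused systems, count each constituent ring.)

Ring A has a continuous p-orbital overlap around the ring; 3 ring double bonds give 6 π electrons. That satisfies 4n+2 with n=1, so ring A is aromatic (benzene ring).
Ring B has two sp³ carbons, so it is not fully conjugated — not aromatic (oxolane ring).
Ring C has only sp³ atoms, so it is not fully conjugated — not aromatic (cyclobutane).
Aromatic: A. Total: 1.

1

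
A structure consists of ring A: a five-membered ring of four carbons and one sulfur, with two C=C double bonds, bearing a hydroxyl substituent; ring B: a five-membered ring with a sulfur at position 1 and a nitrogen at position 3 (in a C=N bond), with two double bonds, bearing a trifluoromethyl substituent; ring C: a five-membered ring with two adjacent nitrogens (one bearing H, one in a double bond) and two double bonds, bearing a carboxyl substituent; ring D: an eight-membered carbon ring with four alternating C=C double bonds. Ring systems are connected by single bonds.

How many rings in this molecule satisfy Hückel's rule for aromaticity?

3

Ring A is planar and fully conjugated; 2 ring double bonds (4 π electrons) plus a heteroatom lone pair (2) give 6 π electrons. 6 = 4(1)+2, so ring A is aromatic (thiophene).
Ring B has a continuous p-orbital overlap around the ring; 2 ring double bonds (4 π electrons) plus a heteroatom lone pair (2) give 6 π electrons. That satisfies 4n+2 with n=1, so ring B is aromatic (thiazole).
Ring C is planar and fully conjugated; 2 ring double bonds (4 π electrons) plus a heteroatom lone pair (2) give 6 π electrons. Since 6 = 4n+2 (n=1), ring C is aromatic (pyrazole).
Ring D has only sp² ring atoms; a planar conformation would have a fully conjugated π system of 8 electrons. But 8 = 4(2), which is 4n not 4n+2, so ring D is not aromatic (cyclooctatetraene) — cyclooctatetraene distorts into a non-planar tub to avoid antiaromaticity.
Aromatic: A, B, C. Total: 3.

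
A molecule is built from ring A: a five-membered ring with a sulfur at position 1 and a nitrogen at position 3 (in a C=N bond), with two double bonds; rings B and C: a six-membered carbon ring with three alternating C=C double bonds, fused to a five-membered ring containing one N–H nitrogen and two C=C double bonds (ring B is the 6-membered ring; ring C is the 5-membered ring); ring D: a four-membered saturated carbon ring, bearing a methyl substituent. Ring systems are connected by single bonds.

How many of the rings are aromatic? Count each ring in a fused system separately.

3

Ring A is planar and fully conjugated; 2 ring double bonds (4 π electrons) plus a heteroatom lone pair (2) give 6 π electrons. Since 6 = 4n+2 (n=1), ring A is aromatic (thiazole).
Rings B and C form a fused bicyclic system (with one N–H) with 9 sp² atoms and 10 π electrons from ring double bonds plus a heteroatom lone pair. 10 = 4(2)+2, so the system is aromatic and both rings count as aromatic (indole).
Ring D has only sp³ atoms, so it is not fully conjugated — not aromatic (cyclobutane).
Aromatic: A, B, C. Total: 3.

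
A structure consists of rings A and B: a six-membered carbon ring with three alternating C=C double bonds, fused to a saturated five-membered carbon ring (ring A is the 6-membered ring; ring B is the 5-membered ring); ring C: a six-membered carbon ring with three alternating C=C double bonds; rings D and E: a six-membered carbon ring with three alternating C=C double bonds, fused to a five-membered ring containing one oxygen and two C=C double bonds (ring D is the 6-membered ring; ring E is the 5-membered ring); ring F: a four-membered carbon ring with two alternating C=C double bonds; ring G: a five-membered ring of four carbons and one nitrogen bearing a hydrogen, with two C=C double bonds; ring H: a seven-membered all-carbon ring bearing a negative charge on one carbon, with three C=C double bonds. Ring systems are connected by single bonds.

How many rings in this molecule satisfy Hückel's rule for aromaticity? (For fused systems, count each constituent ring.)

5

Ring A is planar and fully conjugated; 3 ring double bonds give 6 π electrons. That satisfies 4n+2 with n=1, so ring A is aromatic (benzene ring).
Ring B has three sp³ carbons, so it is not fully conjugated — not aromatic (cyclopentane ring).
Ring C has a continuous p-orbital overlap around the ring; 3 ring double bonds give 6 π electrons. That satisfies 4n+2 with n=1, so ring C is aromatic (benzene).
Rings D and E form a fused bicyclic system (with one oxygen) with 9 sp² atoms and 10 π electrons from ring double bonds plus a heteroatom lone pair. 10 = 4(2)+2, so the system is aromatic and both rings count as aromatic (benzofuran).
Ring F has only sp² ring atoms; a planar conformation would have a fully conjugated π system of 4 electrons. But 4 = 4(1), which is 4n not 4n+2, so ring F is not aromatic (cyclobutadiene) — cyclobutadiene is antiaromatic and distorts to a rectangle.
Ring G is fully conjugated (every ring atom contributes a p orbital); 2 ring double bonds (4 π electrons) plus a heteroatom lone pair (2) give 6 π electrons. That satisfies 4n+2 with n=1, so ring G is aromatic (pyrrole).
Ring H has only sp² ring atoms; a planar conformation would have a fully conjugated π system of 8 electrons. But 8 = 4(2), which is 4n not 4n+2, so ring H is not aromatic (cycloheptatrienyl anion).
Aromatic: A, C, D, E, G. Total: 5.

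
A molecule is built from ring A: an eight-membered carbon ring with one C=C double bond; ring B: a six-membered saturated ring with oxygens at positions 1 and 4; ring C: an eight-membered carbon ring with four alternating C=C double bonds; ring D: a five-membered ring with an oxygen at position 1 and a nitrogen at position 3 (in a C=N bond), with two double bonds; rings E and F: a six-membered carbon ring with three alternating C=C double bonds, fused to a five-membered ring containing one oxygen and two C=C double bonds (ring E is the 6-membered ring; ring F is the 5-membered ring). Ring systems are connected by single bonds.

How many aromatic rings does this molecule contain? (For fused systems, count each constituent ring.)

Ring A has six sp³ carbons, so it is not fully conjugated — not aromatic (cyclooctene).
Ring B has only sp³ atoms, so it is not fully conjugated — not aromatic (1,4-dioxane).
Ring C has only sp² ring atoms; a planar conformation would have a fully conjugated π system of 8 electrons. But 8 = 4(2), which is 4n not 4n+2, so ring C is not aromatic (cyclooctatetraene) — cyclooctatetraene distorts into a non-planar tub to avoid antiaromaticity.
Ring D has a continuous p-orbital overlap around the ring; 2 ring double bonds (4 π electrons) plus a heteroatom lone pair (2) give 6 π electrons. That satisfies 4n+2 with n=1, so ring D is aromatic (oxazole).
Rings E and F form a fused bicyclic system (with one oxygen) with 9 sp² atoms and 10 π electrons from ring double bonds plus a heteroatom lone pair. 10 = 4(2)+2, so the system is aromatic and both rings count as aromatic (benzofuran).
Aromatic: D, E, F. Total: 3.

3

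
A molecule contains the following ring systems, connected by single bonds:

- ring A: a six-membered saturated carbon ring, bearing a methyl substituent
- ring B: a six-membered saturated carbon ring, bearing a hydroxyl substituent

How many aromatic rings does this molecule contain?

0

Ring A has only sp³ atoms, so it is not fully conjugated — not aromatic (cyclohexane).
Ring B has only sp³ atoms, so it is not fully conjugated — not aromatic (cyclohexane).
No ring is aromatic. Total: 0.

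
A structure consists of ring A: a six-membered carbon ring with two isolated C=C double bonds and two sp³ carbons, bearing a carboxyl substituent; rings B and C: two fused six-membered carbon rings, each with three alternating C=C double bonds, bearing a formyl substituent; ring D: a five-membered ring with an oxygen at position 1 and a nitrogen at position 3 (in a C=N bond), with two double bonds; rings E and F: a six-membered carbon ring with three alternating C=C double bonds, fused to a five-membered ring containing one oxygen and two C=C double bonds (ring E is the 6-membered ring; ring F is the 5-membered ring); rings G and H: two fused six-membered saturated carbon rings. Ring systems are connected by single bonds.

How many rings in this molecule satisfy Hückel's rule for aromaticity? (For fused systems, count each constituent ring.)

5

Ring A has two sp³ carbons, so it is not fully conjugated — not aromatic (1,4-cyclohexadiene).
Rings B and C form a fused bicyclic system with 10 sp² atoms and 10 π electrons from ring double bonds. 10 = 4(2)+2, so the system is aromatic and both rings count as aromatic (naphthalene).
Ring D is planar and fully conjugated; 2 ring double bonds (4 π electrons) plus a heteroatom lone pair (2) give 6 π electrons. 6 = 4(1)+2, so ring D is aromatic (oxazole).
Rings E and F form a fused bicyclic system (with one oxygen) with 9 sp² atoms and 10 π electrons from ring double bonds plus a heteroatom lone pair. 10 = 4(2)+2, so the system is aromatic and both rings count as aromatic (benzofuran).
Ring G has only sp³ atoms, so it is not fully conjugated — not aromatic (cyclohexane ring).
Ring H has only sp³ atoms, so it is not fully conjugated — not aromatic (cyclohexane ring).
Aromatic: B, C, D, E, F. Total: 5.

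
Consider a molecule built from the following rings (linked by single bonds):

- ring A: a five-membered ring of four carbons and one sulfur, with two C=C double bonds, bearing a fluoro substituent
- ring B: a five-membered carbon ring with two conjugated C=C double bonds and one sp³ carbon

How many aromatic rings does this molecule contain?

1

Ring A is fully conjugated (every ring atom contributes a p orbital); 2 ring double bonds (4 π electrons) plus a heteroatom lone pair (2) give 6 π electrons. That satisfies 4n+2 with n=1, so ring A is aromatic (thiophene).
Ring B has one sp³ carbon, so it is not fully conjugated — not aromatic (cyclopentadiene).
Aromatic: A. Total: 1.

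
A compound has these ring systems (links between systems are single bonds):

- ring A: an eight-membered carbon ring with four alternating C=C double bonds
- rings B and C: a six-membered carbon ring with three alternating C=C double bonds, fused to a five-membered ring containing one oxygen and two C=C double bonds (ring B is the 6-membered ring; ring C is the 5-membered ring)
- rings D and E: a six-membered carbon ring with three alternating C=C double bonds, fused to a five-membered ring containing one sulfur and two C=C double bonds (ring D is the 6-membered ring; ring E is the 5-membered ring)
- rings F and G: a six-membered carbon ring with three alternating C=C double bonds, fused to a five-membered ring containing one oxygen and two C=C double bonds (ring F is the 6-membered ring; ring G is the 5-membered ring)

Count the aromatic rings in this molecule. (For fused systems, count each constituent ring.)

6

Ring A has only sp² ring atoms; a planar conformation would have a fully conjugated π system of 8 electrons. But 8 = 4(2), which is 4n not 4n+2, so ring A is not aromatic (cyclooctatetraene) — cyclooctatetraene distorts into a non-planar tub to avoid antiaromaticity.
Rings B and C form a fused bicyclic system (with one oxygen) with 9 sp² atoms and 10 π electrons from ring double bonds plus a heteroatom lone pair. 10 = 4(2)+2, so the system is aromatic and both rings count as aromatic (benzofuran).
Rings D and E form a fused bicyclic system (with one sulfur) with 9 sp² atoms and 10 π electrons from ring double bonds plus a heteroatom lone pair. 10 = 4(2)+2, so the system is aromatic and both rings count as aromatic (benzothiophene).
Rings F and G form a fused bicyclic system (with one oxygen) with 9 sp² atoms and 10 π electrons from ring double bonds plus a heteroatom lone pair. 10 = 4(2)+2, so the system is aromatic and both rings count as aromatic (benzofuran).
Aromatic: B, C, D, E, F, G. Total: 6.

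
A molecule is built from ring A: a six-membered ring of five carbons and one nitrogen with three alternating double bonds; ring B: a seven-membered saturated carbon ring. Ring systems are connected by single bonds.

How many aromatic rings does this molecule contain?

1

Ring A is fully conjugated (every ring atom contributes a p orbital); 3 ring double bonds give 6 π electrons. 6 = 4(1)+2, so ring A is aromatic (pyridine).
Ring B has only sp³ atoms, so it is not fully conjugated — not aromatic (cycloheptane).
Aromatic: A. Total: 1.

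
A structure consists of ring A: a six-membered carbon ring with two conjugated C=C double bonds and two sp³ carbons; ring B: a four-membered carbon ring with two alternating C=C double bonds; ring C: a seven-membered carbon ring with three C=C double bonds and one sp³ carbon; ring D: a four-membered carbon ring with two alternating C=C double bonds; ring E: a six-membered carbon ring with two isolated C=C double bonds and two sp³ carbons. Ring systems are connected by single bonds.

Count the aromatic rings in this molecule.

0

Ring A has two sp³ carbons, so it is not fully conjugated — not aromatic (1,3-cyclohexadiene).
Ring B has only sp² ring atoms; a planar conformation would have a fully conjugated π system of 4 electrons. But 4 = 4(1), which is 4n not 4n+2, so ring B is not aromatic (cyclobutadiene) — cyclobutadiene is antiaromatic and distorts to a rectangle.
Ring C has one sp³ carbon, so it is not fully conjugated — not aromatic (cycloheptatriene).
Ring D has only sp² ring atoms; a planar conformation would have a fully conjugated π system of 4 electrons. But 4 = 4(1), which is 4n not 4n+2, so ring D is not aromatic (cyclobutadiene) — cyclobutadiene is antiaromatic and distorts to a rectangle.
Ring E has two sp³ carbons, so it is not fully conjugated — not aromatic (1,4-cyclohexadiene).
No ring is aromatic. Total: 0.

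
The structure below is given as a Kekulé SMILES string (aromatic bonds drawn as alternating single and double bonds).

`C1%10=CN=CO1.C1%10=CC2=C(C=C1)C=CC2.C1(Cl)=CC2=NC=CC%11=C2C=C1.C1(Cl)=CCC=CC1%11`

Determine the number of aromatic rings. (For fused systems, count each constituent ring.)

4

The SMILES encodes a five-membered ring with an oxygen at position 1 and a nitrogen at position 3 (in a C=N bond), with two double bonds; a six-membered carbon ring with three alternating C=C double bonds, fused to a five-membered carbon ring containing one C=C double bond and one sp³ carbon; two fused six-membered rings, each with three alternating double bonds; one ring is all carbon and the other has one ring nitrogen; a six-membered carbon ring with two isolated C=C double bonds and two sp³ carbons.
The 5-membered ring with one oxygen and one =N– has a continuous p-orbital overlap around the ring; 2 ring double bonds (4 π electrons) plus a heteroatom lone pair (2) give 6 π electrons. Since 6 = 4n+2 (n=1), it is aromatic (oxazole).
The 6-membered ring is planar and fully conjugated; 3 ring double bonds give 6 π electrons. 6 = 4(1)+2, so it is aromatic (benzene ring).
The 5-membered ring has one sp³ carbon, so it is not fully conjugated — not aromatic (cyclopentene ring).
The fused 6/6-membered bicyclic (with one nitrogen) is a single π system with 10 sp² atoms and 10 π electrons from ring double bonds. 10 = 4(2)+2, so the system is aromatic and both rings count as aromatic (quinoline).
The second 6-membered ring has two sp³ carbons, so it is not fully conjugated — not aromatic (1,4-cyclohexadiene).
4 of the 6 rings are aromatic. Total: 4.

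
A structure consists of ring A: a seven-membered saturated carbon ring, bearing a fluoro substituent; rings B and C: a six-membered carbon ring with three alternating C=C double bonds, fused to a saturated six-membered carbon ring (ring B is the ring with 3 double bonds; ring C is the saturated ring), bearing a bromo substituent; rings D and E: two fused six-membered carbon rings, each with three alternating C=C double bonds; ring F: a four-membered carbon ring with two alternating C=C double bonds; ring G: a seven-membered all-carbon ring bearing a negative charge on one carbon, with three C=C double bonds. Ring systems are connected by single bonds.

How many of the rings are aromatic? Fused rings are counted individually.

Ring A has only sp³ atoms, so it is not fully conjugated — not aromatic (cycloheptane).
Ring B has a continuous p-orbital overlap around the ring; 3 ring double bonds give 6 π electrons. Since 6 = 4n+2 (n=1), ring B is aromatic (benzene ring).
Ring C has four sp³ carbons, so it is not fully conjugated — not aromatic (cyclohexane ring).
Rings D and E form a fused bicyclic system with 10 sp² atoms and 10 π electrons from ring double bonds. 10 = 4(2)+2, so the system is aromatic and both rings count as aromatic (naphthalene).
Ring F has only sp² ring atoms; a planar conformation would have a fully conjugated π system of 4 electrons. But 4 = 4(1), which is 4n not 4n+2, so ring F is not aromatic (cyclobutadiene) — cyclobutadiene is antiaromatic and distorts to a rectangle.
Ring G has only sp² ring atoms; a planar conformation would have a fully conjugated π system of 8 electrons. But 8 = 4(2), which is 4n not 4n+2, so ring G is not aromatic (cycloheptatrienyl anion).
Aromatic: B, D, E. Total: 3.

3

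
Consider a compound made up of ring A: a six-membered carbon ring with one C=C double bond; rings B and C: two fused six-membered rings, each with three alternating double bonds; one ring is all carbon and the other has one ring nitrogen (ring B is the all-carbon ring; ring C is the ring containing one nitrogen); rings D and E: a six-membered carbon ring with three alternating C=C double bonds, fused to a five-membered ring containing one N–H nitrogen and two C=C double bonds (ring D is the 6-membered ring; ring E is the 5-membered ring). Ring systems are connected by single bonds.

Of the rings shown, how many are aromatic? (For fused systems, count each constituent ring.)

Ring A has four sp³ carbons, so it is not fully conjugated — not aromatic (cyclohexene).
Rings B and C form a fused bicyclic system (with one nitrogen) with 10 sp² atoms and 10 π electrons from ring double bonds. 10 = 4(2)+2, so the system is aromatic and both rings count as aromatic (quinoline).
Rings D and E form a fused bicyclic system (with one N–H) with 9 sp² atoms and 10 π electrons from ring double bonds plus a heteroatom lone pair. 10 = 4(2)+2, so the system is aromatic and both rings count as aromatic (indole).
Aromatic: B, C, D, E. Total: 4.

4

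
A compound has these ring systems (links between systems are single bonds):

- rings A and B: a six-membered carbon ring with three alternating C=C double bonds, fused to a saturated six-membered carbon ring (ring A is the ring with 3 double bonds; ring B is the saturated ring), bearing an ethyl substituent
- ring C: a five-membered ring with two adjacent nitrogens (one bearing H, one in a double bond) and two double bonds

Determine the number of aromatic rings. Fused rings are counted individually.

Ring A has a continuous p-orbital overlap around the ring; 3 ring double bonds give 6 π electrons. That satisfies 4n+2 with n=1, so ring A is aromatic (benzene ring).
Ring B has four sp³ carbons, so it is not fully conjugated — not aromatic (cyclohexane ring).
Ring C is planar and fully conjugated; 2 ring double bonds (4 π electrons) plus a heteroatom lone pair (2) give 6 π electrons. That satisfies 4n+2 with n=1, so ring C is aromatic (pyrazole).
Aromatic: A, C. Total: 2.

2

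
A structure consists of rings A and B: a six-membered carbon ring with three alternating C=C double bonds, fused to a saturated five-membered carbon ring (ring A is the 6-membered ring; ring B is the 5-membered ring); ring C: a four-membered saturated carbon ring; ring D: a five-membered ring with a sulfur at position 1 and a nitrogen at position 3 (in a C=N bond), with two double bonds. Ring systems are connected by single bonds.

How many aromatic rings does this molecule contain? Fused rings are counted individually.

2

Ring A is planar and fully conjugated; 3 ring double bonds give 6 π electrons. 6 = 4(1)+2, so ring A is aromatic (benzene ring).
Ring B has three sp³ carbons, so it is not fully conjugated — not aromatic (cyclopentane ring).
Ring C has only sp³ atoms, so it is not fully conjugated — not aromatic (cyclobutane).
Ring D is fully conjugated (every ring atom contributes a p orbital); 2 ring double bonds (4 π electrons) plus a heteroatom lone pair (2) give 6 π electrons. Since 6 = 4n+2 (n=1), ring D is aromatic (thiazole).
Aromatic: A, D. Total: 2.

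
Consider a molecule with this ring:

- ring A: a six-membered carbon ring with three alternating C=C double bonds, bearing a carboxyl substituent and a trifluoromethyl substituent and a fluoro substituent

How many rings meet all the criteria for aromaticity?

1

Ring A has a continuous p-orbital overlap around the ring; 3 ring double bonds give 6 π electrons. That satisfies 4n+2 with n=1, so ring A is aromatic (benzene).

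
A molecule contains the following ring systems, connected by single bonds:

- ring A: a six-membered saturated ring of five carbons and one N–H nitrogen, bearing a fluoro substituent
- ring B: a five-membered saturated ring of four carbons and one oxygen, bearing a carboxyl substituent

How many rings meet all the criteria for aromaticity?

0

Ring A has only sp³ atoms, so it is not fully conjugated — not aromatic (piperidine).
Ring B has only sp³ atoms, so it is not fully conjugated — not aromatic (tetrahydrofuran).
No ring is aromatic. Total: 0.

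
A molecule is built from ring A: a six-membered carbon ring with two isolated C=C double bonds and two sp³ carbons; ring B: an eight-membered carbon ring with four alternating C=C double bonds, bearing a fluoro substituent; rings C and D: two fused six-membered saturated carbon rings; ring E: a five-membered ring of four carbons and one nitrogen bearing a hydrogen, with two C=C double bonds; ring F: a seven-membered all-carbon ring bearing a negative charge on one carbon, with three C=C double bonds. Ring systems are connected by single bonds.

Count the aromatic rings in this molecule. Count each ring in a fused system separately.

1

Ring A has two sp³ carbons, so it is not fully conjugated — not aromatic (1,4-cyclohexadiene).
Ring B has only sp² ring atoms; a planar conformation would have a fully conjugated π system of 8 electrons. But 8 = 4(2), which is 4n not 4n+2, so ring B is not aromatic (cyclooctatetraene) — cyclooctatetraene distorts into a non-planar tub to avoid antiaromaticity.
Ring C has only sp³ atoms, so it is not fully conjugated — not aromatic (cyclohexane ring).
Ring D has only sp³ atoms, so it is not fully conjugated — not aromatic (cyclohexane ring).
Ring E has a continuous p-orbital overlap around the ring; 2 ring double bonds (4 π electrons) plus a heteroatom lone pair (2) give 6 π electrons. Since 6 = 4n+2 (n=1), ring E is aromatic (pyrrole).
Ring F has only sp² ring atoms; a planar conformation would have a fully conjugated π system of 8 electrons. But 8 = 4(2), which is 4n not 4n+2, so ring F is not aromatic (cycloheptatrienyl anion).
Aromatic: E. Total: 1.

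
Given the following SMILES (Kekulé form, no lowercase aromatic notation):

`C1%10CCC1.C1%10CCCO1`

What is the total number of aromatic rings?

0

The SMILES encodes a four-membered saturated carbon ring; a five-membered saturated ring of four carbons and one oxygen.
The 4-membered ring has only sp³ atoms, so it is not fully conjugated — not aromatic (cyclobutane).
The 5-membered ring with one oxygen has only sp³ atoms, so it is not fully conjugated — not aromatic (tetrahydrofuran).
None of the rings are aromatic. Total: 0.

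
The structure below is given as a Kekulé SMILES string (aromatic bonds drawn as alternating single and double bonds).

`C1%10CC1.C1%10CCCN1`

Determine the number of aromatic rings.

The SMILES encodes a three-membered saturated carbon ring; a five-membered saturated ring of four carbons and one N–H nitrogen.
The 3-membered ring has only sp³ atoms, so it is not fully conjugated — not aromatic (cyclopropane).
The 5-membered ring with one N–H has only sp³ atoms, so it is not fully conjugated — not aromatic (pyrrolidine).
None of the rings are aromatic. Total: 0.

0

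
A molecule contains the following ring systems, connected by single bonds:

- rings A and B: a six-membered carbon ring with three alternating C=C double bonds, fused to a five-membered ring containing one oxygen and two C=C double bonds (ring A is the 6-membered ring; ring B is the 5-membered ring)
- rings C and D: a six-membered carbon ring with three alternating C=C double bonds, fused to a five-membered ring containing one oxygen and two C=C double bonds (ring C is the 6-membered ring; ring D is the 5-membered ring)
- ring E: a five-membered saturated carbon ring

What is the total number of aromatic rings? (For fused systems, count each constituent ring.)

Rings A and B form a fused bicyclic system (with one oxygen) with 9 sp² atoms and 10 π electrons from ring double bonds plus a heteroatom lone pair. 10 = 4(2)+2, so the system is aromatic and both rings count as aromatic (benzofuran).
Rings C and D form a fused bicyclic system (with one oxygen) with 9 sp² atoms and 10 π electrons from ring double bonds plus a heteroatom lone pair. 10 = 4(2)+2, so the system is aromatic and both rings count as aromatic (benzofuran).
Ring E has only sp³ atoms, so it is not fully conjugated — not aromatic (cyclopentane).
Aromatic: A, B, C, D. Total: 4.

4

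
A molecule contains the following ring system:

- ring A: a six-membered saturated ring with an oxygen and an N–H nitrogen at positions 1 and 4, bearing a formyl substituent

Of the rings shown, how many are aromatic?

0

Ring A has only sp³ atoms, so it is not fully conjugated — not aromatic (morpholine).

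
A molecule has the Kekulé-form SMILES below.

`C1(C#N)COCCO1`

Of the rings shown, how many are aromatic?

0

The SMILES encodes a six-membered saturated ring with oxygens at positions 1 and 4.
The 6-membered ring with two oxygens (1,4) has only sp³ atoms, so it is not fully conjugated — not aromatic (1,4-dioxane).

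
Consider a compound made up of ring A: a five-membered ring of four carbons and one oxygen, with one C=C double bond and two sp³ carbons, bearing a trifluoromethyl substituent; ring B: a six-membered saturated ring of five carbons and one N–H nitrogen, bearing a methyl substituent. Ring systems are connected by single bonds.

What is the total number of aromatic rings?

0

Ring A has two sp³ carbons, so it is not fully conjugated — not aromatic (2,3-dihydrofuran).
Ring B has only sp³ atoms, so it is not fully conjugated — not aromatic (piperidine).
No ring is aromatic. Total: 0.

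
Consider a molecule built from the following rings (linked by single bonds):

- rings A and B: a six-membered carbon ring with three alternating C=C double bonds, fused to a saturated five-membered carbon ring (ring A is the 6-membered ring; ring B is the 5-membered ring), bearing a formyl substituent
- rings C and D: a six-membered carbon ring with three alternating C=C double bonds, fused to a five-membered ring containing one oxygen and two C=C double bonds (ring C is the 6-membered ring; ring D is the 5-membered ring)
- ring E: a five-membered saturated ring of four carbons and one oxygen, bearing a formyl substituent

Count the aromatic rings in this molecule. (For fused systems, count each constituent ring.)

3

Ring A has a continuous p-orbital overlap around the ring; 3 ring double bonds give 6 π electrons. Since 6 = 4n+2 (n=1), ring A is aromatic (benzene ring).
Ring B has three sp³ carbons, so it is not fully conjugated — not aromatic (cyclopentane ring).
Rings C and D form a fused bicyclic system (with one oxygen) with 9 sp² atoms and 10 π electrons from ring double bonds plus a heteroatom lone pair. 10 = 4(2)+2, so the system is aromatic and both rings count as aromatic (benzofuran).
Ring E has only sp³ atoms, so it is not fully conjugated — not aromatic (tetrahydrofuran).
Aromatic: A, C, D. Total: 3.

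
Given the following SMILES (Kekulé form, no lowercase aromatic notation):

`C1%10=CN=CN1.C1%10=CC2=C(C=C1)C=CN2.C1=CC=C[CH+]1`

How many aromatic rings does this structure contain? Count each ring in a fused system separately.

The SMILES encodes a five-membered ring with nitrogens at positions 1 and 3 (one bearing H, one in a C=N bond) and two double bonds; a six-membered carbon ring with three alternating C=C double bonds, fused to a five-membered ring containing one N–H nitrogen and two C=C double bonds; a five-membered all-carbon ring bearing a positive charge on one carbon, with two C=C double bonds.
The 5-membered ring with two nitrogens (one N–H, one =N–) has a continuous p-orbital overlap around the ring; 2 ring double bonds (4 π electrons) plus a heteroatom lone pair (2) give 6 π electrons. Since 6 = 4n+2 (n=1), it is aromatic (imidazole).
The fused 6/5-membered bicyclic (with one N–H) is a single π system with 9 sp² atoms and 10 π electrons from ring double bonds plus a heteroatom lone pair. 10 = 4(2)+2, so the system is aromatic and both rings count as aromatic (indole).
The 5-membered ring has only sp² ring atoms; a planar conformation would have a fully conjugated π system of 4 electrons. But 4 = 4(1), which is 4n not 4n+2, so it is not aromatic (cyclopentadienyl cation).
3 of the 4 rings are aromatic. Total: 3.

3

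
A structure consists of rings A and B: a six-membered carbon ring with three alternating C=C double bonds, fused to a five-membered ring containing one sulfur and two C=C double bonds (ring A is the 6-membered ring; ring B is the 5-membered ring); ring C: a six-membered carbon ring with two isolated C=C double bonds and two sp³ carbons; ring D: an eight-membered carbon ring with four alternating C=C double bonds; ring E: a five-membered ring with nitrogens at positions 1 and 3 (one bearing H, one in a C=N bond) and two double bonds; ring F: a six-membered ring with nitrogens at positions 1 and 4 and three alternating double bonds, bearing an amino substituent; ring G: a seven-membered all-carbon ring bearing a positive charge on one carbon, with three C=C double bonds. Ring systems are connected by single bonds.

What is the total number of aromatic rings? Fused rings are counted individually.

Rings A and B form a fused bicyclic system (with one sulfur) with 9 sp² atoms and 10 π electrons from ring double bonds plus a heteroatom lone pair. 10 = 4(2)+2, so the system is aromatic and both rings count as aromatic (benzothiophene).
Ring C has two sp³ carbons, so it is not fully conjugated — not aromatic (1,4-cyclohexadiene).
Ring D has only sp² ring atoms; a planar conformation would have a fully conjugated π system of 8 electrons. But 8 = 4(2), which is 4n not 4n+2, so ring D is not aromatic (cyclooctatetraene) — cyclooctatetraene distorts into a non-planar tub to avoid antiaromaticity.
Ring E is planar and fully conjugated; 2 ring double bonds (4 π electrons) plus a heteroatom lone pair (2) give 6 π electrons. 6 = 4(1)+2, so ring E is aromatic (imidazole).
Ring F is planar and fully conjugated; 3 ring double bonds give 6 π electrons. That satisfies 4n+2 with n=1, so ring F is aromatic (pyrazine).
Ring G is fully conjugated (every ring atom contributes a p orbital); 3 ring double bonds (6 π electrons) plus the carbocation's empty p orbital (0, but keeps the ring conjugated) give 6 π electrons. That satisfies 4n+2 with n=1, so ring G is aromatic (tropylium cation).
Aromatic: A, B, E, F, G. Total: 5.

5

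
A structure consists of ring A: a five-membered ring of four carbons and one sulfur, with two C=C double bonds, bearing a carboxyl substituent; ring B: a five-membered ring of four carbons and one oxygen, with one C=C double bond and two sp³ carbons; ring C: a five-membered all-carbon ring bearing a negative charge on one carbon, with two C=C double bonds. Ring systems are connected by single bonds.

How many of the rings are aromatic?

2

Ring A is fully conjugated (every ring atom contributes a p orbital); 2 ring double bonds (4 π electrons) plus a heteroatom lone pair (2) give 6 π electrons. That satisfies 4n+2 with n=1, so ring A is aromatic (thiophene).
Ring B has two sp³ carbons, so it is not fully conjugated — not aromatic (2,3-dihydrofuran).
Ring C is fully conjugated (every ring atom contributes a p orbital); 2 ring double bonds (4 π electrons) plus the carbanion lone pair (2) give 6 π electrons. Since 6 = 4n+2 (n=1), ring C is aromatic (cyclopentadienyl anion).
Aromatic: A, C. Total: 2.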